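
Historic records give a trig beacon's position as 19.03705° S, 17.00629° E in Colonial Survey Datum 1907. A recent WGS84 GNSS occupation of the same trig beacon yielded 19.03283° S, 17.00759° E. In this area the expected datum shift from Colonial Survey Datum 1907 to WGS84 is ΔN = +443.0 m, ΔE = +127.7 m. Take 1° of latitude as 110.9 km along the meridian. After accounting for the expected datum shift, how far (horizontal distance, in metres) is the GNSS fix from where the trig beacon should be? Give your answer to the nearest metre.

26 m

Observed coordinate differences: Δφ = +0.00422°, Δλ = +0.00130°.
Converting to metres (1° lat = 110900 m, cos φ = 0.945308): observed ΔN = 468.0 m, observed ΔE = 136.3 m.
Subtracting the expected shift leaves a residual of 468.0 − (443.0) = 25.0 m north and 136.3 − (127.7) = 8.6 m east.
Residual distance = √(25.0² + 8.6²) = 26.4 m.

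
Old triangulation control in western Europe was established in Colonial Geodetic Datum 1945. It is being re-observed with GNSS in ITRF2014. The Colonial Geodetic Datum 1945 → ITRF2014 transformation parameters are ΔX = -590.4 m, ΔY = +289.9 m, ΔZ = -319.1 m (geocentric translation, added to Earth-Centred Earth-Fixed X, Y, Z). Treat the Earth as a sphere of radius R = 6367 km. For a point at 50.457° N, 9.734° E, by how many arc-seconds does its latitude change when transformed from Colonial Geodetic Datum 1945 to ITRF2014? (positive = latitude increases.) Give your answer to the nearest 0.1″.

Δφ = 6.7″

sin φ = 0.771147, cos φ = 0.636657, sin λ = 0.169074, cos λ = 0.985603.
North component: ΔN = −sin φ cos λ·ΔX − sin φ sin λ·ΔY + cos φ·ΔZ = −(0.771147)(0.985603)(-590.4) − (0.771147)(0.169074)(289.9) + (0.636657)(-319.1) = 207.78 m.
1° of latitude spans πR/180 = 111125 m, so Δφ = 207.78 / 111125 × 3600 = 6.731″.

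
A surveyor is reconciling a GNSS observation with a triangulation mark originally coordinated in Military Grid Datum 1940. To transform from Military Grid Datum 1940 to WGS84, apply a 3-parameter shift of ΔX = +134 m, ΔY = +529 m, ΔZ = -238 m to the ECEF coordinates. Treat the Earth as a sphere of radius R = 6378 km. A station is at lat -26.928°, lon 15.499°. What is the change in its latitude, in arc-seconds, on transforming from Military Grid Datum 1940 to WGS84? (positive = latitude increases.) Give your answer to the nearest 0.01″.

sin φ = -0.452870, cos φ = 0.891576, sin λ = 0.267222, cos λ = 0.963635.
North component: ΔN = −sin φ cos λ·ΔX − sin φ sin λ·ΔY + cos φ·ΔZ = −(-0.452870)(0.963635)(134) − (-0.452870)(0.267222)(529) + (0.891576)(-238) = -89.70 m.
1° of latitude spans πR/180 = 111317 m, so Δφ = -89.70 / 111317 × 3600 = -2.901″.

Δφ = -2.90″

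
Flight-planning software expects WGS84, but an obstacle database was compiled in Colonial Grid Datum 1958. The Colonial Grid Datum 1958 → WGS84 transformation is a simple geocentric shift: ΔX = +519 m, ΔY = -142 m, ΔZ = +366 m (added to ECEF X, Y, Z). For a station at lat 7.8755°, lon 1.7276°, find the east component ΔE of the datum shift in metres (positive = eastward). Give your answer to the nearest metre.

ΔE = -158 m

At φ = 7.8755°, λ = 1.7276°: sin φ = 0.137021, cos φ = 0.990568, sin λ = 0.030148, cos λ = 0.999545.
ΔE = −sin λ·ΔX + cos λ·ΔY = −(0.030148)·(519) + (0.999545)·(-142) = -157.58 m.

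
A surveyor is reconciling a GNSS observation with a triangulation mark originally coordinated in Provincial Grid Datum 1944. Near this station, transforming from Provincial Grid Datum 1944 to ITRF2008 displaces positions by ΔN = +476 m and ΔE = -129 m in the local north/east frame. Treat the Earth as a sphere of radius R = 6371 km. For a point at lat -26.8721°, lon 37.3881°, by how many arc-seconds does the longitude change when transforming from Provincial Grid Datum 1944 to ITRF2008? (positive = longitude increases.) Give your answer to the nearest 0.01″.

Δλ = -4.68″

At latitude -26.8721°, cos φ = 0.892018.
One radian of longitude at latitude φ spans R cos φ, so Δλ = ΔE / (R cos φ) = -129.0 / (6371000 × 0.892018) = -2.2699e-05 rad = -4.682″.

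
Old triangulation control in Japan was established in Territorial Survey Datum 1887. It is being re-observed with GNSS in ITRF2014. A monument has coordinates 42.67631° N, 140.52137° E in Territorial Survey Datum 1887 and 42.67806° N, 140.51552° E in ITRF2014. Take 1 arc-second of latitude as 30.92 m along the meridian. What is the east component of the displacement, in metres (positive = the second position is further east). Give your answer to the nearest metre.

ΔE = -479 m

Δφ = 42.67806° − 42.67631° = +0.00175°; Δλ = 140.51552° − 140.52137° = -0.00585°.
1° of latitude = 3600 × 30.92 = 111312 m.
ΔN = Δφ × 111312 = 194.8 m; ΔE = Δλ × 111312 × cos(42.67631°) = -0.00585 × 111312 × 0.735195 = -478.7 m.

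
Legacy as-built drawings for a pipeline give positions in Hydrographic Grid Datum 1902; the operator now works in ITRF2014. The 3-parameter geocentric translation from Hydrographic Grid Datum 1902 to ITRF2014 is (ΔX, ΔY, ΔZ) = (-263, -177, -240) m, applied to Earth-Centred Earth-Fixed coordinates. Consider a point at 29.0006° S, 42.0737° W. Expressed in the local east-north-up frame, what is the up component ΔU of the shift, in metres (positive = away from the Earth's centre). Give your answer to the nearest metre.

At φ = -29.0006°, λ = -42.0737°: sin φ = -0.484819, cos φ = 0.874615, sin λ = -0.670086, cos λ = 0.742284.
ΔU = cos φ cos λ·ΔX + cos φ sin λ·ΔY + sin φ·ΔZ = (0.874615)(0.742284)(-263) + (0.874615)(-0.670086)(-177) + (-0.484819)(-240) = 49.35 m.

ΔU = 49 m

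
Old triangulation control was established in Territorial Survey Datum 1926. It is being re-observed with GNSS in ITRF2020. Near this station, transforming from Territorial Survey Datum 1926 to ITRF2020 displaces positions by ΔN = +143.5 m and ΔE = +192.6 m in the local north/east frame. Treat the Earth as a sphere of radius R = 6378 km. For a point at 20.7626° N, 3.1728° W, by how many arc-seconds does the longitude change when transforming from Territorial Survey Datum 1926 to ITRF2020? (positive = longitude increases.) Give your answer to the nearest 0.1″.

At latitude 20.7626°, cos φ = 0.935057.
One radian of longitude at latitude φ spans R cos φ, so Δλ = ΔE / (R cos φ) = 192.6 / (6378000 × 0.935057) = 3.2295e-05 rad = 6.661″.

Δλ = 6.7″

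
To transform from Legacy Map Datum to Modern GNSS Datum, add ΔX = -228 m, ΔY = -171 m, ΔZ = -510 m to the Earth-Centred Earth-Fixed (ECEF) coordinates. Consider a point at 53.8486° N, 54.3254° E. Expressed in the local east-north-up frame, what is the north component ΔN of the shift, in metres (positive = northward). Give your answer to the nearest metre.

ΔN = -81 m

At φ = 53.8486°, λ = 54.3254°: sin φ = 0.807461, cos φ = 0.589921, sin λ = 0.812342, cos λ = 0.583181.
ΔN = −sin φ cos λ·ΔX − sin φ sin λ·ΔY + cos φ·ΔZ = −(0.807461)(0.583181)(-228) − (0.807461)(0.812342)(-171) + (0.589921)(-510) = -81.33 m.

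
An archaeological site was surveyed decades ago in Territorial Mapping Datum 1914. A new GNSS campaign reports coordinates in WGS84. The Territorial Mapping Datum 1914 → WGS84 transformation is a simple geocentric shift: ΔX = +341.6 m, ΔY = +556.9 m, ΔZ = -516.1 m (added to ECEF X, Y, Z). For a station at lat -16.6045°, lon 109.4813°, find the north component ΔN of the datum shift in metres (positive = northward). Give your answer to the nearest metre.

ΔN = -377 m

The local north axis is (−sin φ cos λ, −sin φ sin λ, cos φ), giving ΔN = -32.555 + 150.031 − 494.579 = -377.10 m.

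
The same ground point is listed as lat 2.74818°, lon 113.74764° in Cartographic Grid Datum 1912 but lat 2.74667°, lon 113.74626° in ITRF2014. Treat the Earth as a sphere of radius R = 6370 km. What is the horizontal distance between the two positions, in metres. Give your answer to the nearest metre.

Δφ = 2.74667° − 2.74818° = -0.00151°; Δλ = 113.74626° − 113.74764° = -0.00138°.
1° along a meridian = πR/180 = 111177 m.
ΔN = Δφ × 111177 = -167.9 m; ΔE = Δλ × 111177 × cos(2.74818°) = -0.00138 × 111177 × 0.998850 = -153.2 m.
Distance = √(ΔE² + ΔN²) = √((-153.2)² + (-167.9)²) = 227.3 m.

227 m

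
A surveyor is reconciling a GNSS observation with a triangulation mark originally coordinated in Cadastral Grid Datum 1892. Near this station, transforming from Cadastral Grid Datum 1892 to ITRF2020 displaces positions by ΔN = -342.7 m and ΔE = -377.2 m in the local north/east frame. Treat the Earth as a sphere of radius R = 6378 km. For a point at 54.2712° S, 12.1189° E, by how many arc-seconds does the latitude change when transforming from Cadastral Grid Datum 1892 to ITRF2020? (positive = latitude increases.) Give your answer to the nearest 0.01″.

Δφ = -11.08″

On a sphere of radius R, 1 rad of latitude = R, so Δφ = ΔN / R = -342.7 / 6378000 = -5.3732e-05 rad = -11.083″.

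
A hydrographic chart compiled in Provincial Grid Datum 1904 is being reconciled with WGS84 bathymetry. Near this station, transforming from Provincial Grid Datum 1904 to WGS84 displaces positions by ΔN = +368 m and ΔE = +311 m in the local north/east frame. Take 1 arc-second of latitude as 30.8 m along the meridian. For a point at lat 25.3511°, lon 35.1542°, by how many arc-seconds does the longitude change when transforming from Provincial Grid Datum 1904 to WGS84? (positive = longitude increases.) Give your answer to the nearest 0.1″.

At latitude 25.3511°, cos φ = 0.903701.
1″ of longitude at this latitude = 30.80 × cos φ = 27.8340 m, so Δλ = 311.0 / 27.8340 = 11.173″.

Δλ = 11.2″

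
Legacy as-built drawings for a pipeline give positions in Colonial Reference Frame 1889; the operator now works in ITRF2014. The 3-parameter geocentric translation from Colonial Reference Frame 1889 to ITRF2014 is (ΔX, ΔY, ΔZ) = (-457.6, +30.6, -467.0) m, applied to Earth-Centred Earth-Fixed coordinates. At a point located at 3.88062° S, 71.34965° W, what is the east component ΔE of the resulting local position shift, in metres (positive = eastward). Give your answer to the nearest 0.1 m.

At φ = -3.88062°, λ = -71.34965°: sin φ = -0.067678, cos φ = 0.997707, sin λ = -0.947488, cos λ = 0.319792.
ΔE = −sin λ·ΔX + cos λ·ΔY = −(-0.947488)·(-457.6) + (0.319792)·(30.6) = -423.78 m.

ΔE = -423.8 m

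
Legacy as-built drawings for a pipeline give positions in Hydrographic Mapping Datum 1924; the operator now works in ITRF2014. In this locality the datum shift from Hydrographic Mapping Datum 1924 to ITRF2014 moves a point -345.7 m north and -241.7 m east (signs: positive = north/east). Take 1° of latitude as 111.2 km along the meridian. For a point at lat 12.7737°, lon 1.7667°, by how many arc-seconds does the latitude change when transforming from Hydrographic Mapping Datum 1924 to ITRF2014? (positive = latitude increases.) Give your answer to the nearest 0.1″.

1° of latitude = 111.2 km, so Δφ = -345.7 / 111200 = -0.0031088° = -11.192″.

Δφ = -11.2″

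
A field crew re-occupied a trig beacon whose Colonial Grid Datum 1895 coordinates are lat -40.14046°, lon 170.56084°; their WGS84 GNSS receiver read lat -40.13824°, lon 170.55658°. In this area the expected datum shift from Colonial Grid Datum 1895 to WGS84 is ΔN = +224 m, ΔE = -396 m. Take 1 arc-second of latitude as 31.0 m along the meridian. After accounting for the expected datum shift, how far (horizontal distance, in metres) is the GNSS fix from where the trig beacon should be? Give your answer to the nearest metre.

Observed coordinate differences: Δφ = +0.00222°, Δλ = -0.00426°.
Converting to metres (1° lat = 111600 m, cos φ = 0.764466): observed ΔN = 247.8 m, observed ΔE = -363.4 m.
Subtracting the expected shift leaves a residual of 247.8 − (224) = 23.8 m north and -363.4 − (-396) = 32.6 m east.
Residual distance = √(23.8² + 32.6²) = 40.3 m.

40 m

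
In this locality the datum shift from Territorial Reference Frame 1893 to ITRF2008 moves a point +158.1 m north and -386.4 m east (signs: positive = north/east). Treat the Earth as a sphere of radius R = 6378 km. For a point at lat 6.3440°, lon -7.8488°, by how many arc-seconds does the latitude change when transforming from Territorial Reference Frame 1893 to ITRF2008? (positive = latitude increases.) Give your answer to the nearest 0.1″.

On a sphere of radius R, 1 rad of latitude = R, so Δφ = ΔN / R = 158.1 / 6378000 = 2.4788e-05 rad = 5.113″.

Δφ = 5.1″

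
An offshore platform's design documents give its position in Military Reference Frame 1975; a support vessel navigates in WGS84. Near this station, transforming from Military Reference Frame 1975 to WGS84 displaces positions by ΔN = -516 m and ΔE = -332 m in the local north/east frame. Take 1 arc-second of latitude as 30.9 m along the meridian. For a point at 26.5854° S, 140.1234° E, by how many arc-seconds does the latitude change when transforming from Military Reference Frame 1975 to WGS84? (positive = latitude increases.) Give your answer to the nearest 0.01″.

Δφ = -16.70″

1″ of latitude = 30.90 m, so Δφ = -516.0 / 30.90 = -16.699″.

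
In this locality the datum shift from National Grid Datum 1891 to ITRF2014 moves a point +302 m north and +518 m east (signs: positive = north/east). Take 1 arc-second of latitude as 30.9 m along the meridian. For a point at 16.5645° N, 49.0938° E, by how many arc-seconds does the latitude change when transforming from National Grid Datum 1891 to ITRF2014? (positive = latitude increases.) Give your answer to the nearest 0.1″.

1″ of latitude = 30.90 m, so Δφ = 302.0 / 30.90 = 9.773″.

Δφ = 9.8″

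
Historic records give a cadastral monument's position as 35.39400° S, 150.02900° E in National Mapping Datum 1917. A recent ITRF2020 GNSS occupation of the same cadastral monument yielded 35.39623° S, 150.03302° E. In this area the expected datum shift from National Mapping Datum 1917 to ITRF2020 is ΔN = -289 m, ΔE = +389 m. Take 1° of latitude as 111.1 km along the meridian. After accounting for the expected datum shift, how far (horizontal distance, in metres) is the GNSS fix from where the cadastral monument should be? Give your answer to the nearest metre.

48 m

Observed coordinate differences: Δφ = -0.00223°, Δλ = +0.00402°.
Converting to metres (1° lat = 111100 m, cos φ = 0.815188): observed ΔN = -247.8 m, observed ΔE = 364.1 m.
Subtracting the expected shift leaves a residual of -247.8 − (-289) = 41.2 m north and 364.1 − (389) = -24.9 m east.
Residual distance = √(41.2² + (-24.9)²) = 48.2 m.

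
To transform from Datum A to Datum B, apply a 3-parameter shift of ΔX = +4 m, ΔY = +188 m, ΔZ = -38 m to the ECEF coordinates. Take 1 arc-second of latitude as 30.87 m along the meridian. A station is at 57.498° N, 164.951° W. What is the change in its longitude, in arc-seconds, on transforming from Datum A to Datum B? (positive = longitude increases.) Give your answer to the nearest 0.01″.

sin φ = 0.843373, cos φ = 0.537329, sin λ = -0.259645, cos λ = -0.965704.
East component: ΔE = −sin λ·ΔX + cos λ·ΔY = −(-0.259645)(4) + (-0.965704)(188) = -180.51 m.
1° of latitude spans 3600 × 30.87 = 111132 m; at latitude φ, 1° of longitude spans that × cos φ = 59714.5 m, so Δλ = -180.51 / 59714.5 × 3600 = -10.883″.

Δλ = -10.88″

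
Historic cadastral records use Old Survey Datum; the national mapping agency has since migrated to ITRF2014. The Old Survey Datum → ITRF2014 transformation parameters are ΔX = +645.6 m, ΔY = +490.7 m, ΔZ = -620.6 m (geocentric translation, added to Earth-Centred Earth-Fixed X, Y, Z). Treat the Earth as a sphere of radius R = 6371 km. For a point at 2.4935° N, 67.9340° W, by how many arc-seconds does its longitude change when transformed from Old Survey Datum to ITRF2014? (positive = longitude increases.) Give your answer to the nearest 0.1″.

sin φ = 0.043506, cos φ = 0.999053, sin λ = -0.926752, cos λ = 0.375674.
East component: ΔE = −sin λ·ΔX + cos λ·ΔY = −(-0.926752)(645.6) + (0.375674)(490.7) = 782.65 m.
1° of latitude spans πR/180 = 111195 m; at latitude φ, 1° of longitude spans that × cos φ = 111089.6 m, so Δλ = 782.65 / 111089.6 × 3600 = 25.363″.

Δλ = 25.4″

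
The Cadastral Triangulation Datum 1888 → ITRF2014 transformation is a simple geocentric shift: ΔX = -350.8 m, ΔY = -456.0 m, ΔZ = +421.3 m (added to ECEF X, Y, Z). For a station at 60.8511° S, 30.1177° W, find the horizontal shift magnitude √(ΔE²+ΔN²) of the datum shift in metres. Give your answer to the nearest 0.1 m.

The local east axis at (φ, λ) is (−sin λ, cos λ, 0), so ΔE = −sin(-30.1177°)·(-350.8) + cos(-30.1177°)·(-456.0) = -570.46 m.
The local north axis is (−sin φ cos λ, −sin φ sin λ, cos φ), giving ΔN = -265.012 + 199.833 + 205.207 = 140.03 m.
Horizontal magnitude = √(ΔE² + ΔN²) = √((-570.46)² + 140.03²) = 587.40 m.

587.4 m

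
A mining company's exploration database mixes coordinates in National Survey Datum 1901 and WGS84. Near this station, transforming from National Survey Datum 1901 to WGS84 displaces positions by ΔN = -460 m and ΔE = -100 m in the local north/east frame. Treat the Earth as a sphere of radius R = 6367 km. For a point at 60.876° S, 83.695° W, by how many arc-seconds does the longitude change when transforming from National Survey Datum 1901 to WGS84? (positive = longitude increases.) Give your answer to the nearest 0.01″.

Δλ = -6.66″

At latitude -60.876°, cos φ = 0.486701.
One radian of longitude at latitude φ spans R cos φ, so Δλ = ΔE / (R cos φ) = -100.0 / (6367000 × 0.486701) = -3.2270e-05 rad = -6.656″.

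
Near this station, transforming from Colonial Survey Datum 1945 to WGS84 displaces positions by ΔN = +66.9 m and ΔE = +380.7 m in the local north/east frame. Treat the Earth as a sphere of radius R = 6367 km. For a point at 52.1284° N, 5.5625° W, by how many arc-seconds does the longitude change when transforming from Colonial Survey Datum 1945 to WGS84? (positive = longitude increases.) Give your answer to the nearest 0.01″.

At latitude 52.1284°, cos φ = 0.613894.
One radian of longitude at latitude φ spans R cos φ, so Δλ = ΔE / (R cos φ) = 380.7 / (6367000 × 0.613894) = 9.7399e-05 rad = 20.090″.

Δλ = 20.09″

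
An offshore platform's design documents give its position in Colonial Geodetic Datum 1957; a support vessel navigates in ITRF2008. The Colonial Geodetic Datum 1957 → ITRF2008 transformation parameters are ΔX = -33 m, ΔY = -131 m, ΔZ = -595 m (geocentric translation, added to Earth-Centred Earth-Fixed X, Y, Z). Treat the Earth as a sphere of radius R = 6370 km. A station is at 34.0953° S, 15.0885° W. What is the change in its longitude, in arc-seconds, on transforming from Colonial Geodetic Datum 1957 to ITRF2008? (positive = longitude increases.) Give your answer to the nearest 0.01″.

sin φ = -0.560571, cos φ = 0.828106, sin λ = -0.260311, cos λ = 0.965525.
East component: ΔE = −sin λ·ΔX + cos λ·ΔY = −(-0.260311)(-33) + (0.965525)(-131) = -135.07 m.
1° of latitude spans πR/180 = 111177 m; at latitude φ, 1° of longitude spans that × cos φ = 92066.8 m, so Δλ = -135.07 / 92066.8 × 3600 = -5.282″.

Δλ = -5.28″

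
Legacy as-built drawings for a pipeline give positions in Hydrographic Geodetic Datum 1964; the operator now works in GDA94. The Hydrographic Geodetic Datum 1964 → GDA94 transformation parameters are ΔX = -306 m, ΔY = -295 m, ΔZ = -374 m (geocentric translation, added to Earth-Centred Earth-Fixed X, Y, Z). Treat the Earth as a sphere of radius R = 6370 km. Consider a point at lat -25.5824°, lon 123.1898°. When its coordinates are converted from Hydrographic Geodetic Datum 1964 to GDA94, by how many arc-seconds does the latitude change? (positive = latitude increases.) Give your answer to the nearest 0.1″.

sin φ = -0.431809, cos φ = 0.901965, sin λ = 0.836862, cos λ = -0.547414.
North component: ΔN = −sin φ cos λ·ΔX − sin φ sin λ·ΔY + cos φ·ΔZ = −(-0.431809)(-0.547414)(-306) − (-0.431809)(0.836862)(-295) + (0.901965)(-374) = -371.61 m.
1° of latitude spans πR/180 = 111177 m, so Δφ = -371.61 / 111177 × 3600 = -12.033″.

Δφ = -12.0″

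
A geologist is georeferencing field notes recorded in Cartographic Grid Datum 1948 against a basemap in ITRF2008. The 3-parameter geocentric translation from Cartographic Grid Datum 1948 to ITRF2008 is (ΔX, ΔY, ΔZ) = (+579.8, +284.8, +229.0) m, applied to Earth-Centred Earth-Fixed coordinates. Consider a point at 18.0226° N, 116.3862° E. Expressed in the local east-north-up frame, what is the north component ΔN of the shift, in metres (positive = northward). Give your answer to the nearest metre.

At φ = 18.0226°, λ = 116.3862°: sin φ = 0.309392, cos φ = 0.950935, sin λ = 0.895819, cos λ = -0.444419.
ΔN = −sin φ cos λ·ΔX − sin φ sin λ·ΔY + cos φ·ΔZ = −(0.309392)(-0.444419)(579.8) − (0.309392)(0.895819)(284.8) + (0.950935)(229.0) = 218.55 m.

ΔN = 219 m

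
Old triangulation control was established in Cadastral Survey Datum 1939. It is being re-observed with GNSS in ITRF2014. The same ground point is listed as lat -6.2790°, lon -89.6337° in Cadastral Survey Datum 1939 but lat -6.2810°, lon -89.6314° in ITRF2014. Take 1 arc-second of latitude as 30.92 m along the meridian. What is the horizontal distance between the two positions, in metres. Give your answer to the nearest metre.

338 m

Δφ = -6.2810° − -6.2790° = -0.0020°; Δλ = -89.6314° − -89.6337° = +0.0023°.
1° of latitude = 3600 × 30.92 = 111312 m.
ΔN = Δφ × 111312 = -222.6 m; ΔE = Δλ × 111312 × cos(-6.2790°) = +0.0023 × 111312 × 0.994001 = 254.5 m.
Distance = √(ΔE² + ΔN²) = √(254.5² + (-222.6)²) = 338.1 m.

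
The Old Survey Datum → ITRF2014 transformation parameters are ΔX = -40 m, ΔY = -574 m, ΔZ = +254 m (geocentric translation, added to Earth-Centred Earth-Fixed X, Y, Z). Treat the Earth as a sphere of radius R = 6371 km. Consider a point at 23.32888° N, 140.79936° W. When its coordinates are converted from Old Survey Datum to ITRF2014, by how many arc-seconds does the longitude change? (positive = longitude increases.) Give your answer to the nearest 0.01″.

Δλ = 14.79″

sin φ = 0.396008, cos φ = 0.918247, sin λ = -0.632038, cos λ = -0.774937.
East component: ΔE = −sin λ·ΔX + cos λ·ΔY = −(-0.632038)(-40) + (-0.774937)(-574) = 419.53 m.
1° of latitude spans πR/180 = 111195 m; at latitude φ, 1° of longitude spans that × cos φ = 102104.4 m, so Δλ = 419.53 / 102104.4 × 3600 = 14.792″.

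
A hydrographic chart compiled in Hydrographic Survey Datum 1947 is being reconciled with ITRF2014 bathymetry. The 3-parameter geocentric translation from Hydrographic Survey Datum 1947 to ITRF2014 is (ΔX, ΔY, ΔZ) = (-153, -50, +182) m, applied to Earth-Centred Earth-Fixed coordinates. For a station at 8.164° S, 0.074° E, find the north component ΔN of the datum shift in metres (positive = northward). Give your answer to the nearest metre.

ΔN = 158 m

The local north axis is (−sin φ cos λ, −sin φ sin λ, cos φ), giving ΔN = -21.727 − 0.009 + 180.156 = 158.42 m.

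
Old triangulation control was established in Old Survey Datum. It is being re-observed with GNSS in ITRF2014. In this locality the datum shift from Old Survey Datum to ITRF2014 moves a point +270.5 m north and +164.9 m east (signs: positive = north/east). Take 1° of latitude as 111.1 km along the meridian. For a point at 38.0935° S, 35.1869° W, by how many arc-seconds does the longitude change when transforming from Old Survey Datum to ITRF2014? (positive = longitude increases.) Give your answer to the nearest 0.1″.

At latitude -38.0935°, cos φ = 0.787005.
1° of longitude at this latitude = 111.1 × cos φ = 87.44 km, so Δλ = 164.9 / 87436.3 = 0.0018859° = 6.789″.

Δλ = 6.8″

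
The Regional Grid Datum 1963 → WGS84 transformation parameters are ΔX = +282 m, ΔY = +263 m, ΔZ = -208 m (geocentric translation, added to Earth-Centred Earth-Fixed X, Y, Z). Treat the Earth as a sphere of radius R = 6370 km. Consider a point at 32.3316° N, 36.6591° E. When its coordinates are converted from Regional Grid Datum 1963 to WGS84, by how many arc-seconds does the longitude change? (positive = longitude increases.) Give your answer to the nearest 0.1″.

sin φ = 0.534818, cos φ = 0.844967, sin λ = 0.597053, cos λ = 0.802202.
East component: ΔE = −sin λ·ΔX + cos λ·ΔY = −(0.597053)(282) + (0.802202)(263) = 42.61 m.
1° of latitude spans πR/180 = 111177 m; at latitude φ, 1° of longitude spans that × cos φ = 93941.3 m, so Δλ = 42.61 / 93941.3 × 3600 = 1.633″.

Δλ = 1.6″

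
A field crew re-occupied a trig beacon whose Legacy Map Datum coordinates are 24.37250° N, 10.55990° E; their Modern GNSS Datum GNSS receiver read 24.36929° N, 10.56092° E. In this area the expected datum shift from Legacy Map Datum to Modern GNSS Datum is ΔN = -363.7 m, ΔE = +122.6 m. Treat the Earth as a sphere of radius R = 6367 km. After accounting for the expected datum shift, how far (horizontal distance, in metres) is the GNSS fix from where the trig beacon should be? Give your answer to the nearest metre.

21 m

Observed coordinate differences: Δφ = -0.00321°, Δλ = +0.00102°.
Converting to metres (1° lat = 111125 m, cos φ = 0.910882): observed ΔN = -356.7 m, observed ΔE = 103.2 m.
Subtracting the expected shift leaves a residual of -356.7 − (-363.7) = 7.0 m north and 103.2 − (122.6) = -19.4 m east.
Residual distance = √(7.0² + (-19.4)²) = 20.6 m.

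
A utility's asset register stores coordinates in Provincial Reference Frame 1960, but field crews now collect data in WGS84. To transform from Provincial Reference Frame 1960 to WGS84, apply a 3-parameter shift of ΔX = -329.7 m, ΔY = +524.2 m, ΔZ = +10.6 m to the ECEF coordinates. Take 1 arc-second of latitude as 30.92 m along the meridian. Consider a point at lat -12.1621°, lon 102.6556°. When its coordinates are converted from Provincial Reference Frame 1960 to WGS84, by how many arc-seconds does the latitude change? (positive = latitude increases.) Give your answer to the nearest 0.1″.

sin φ = -0.210678, cos φ = 0.977555, sin λ = 0.975705, cos λ = -0.219090.
North component: ΔN = −sin φ cos λ·ΔX − sin φ sin λ·ΔY + cos φ·ΔZ = −(-0.210678)(-0.219090)(-329.7) − (-0.210678)(0.975705)(524.2) + (0.977555)(10.6) = 133.33 m.
1° of latitude spans 3600 × 30.92 = 111312 m, so Δφ = 133.33 / 111312 × 3600 = 4.312″.

Δφ = 4.3″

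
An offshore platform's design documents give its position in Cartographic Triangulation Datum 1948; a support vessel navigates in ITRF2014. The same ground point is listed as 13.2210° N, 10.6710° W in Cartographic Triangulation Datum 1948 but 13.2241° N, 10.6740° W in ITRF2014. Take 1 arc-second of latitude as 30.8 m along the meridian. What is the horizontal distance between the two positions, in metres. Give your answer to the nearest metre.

Δφ = 13.2241° − 13.2210° = +0.0031°; Δλ = -10.6740° − -10.6710° = -0.0030°.
1° of latitude = 3600 × 30.80 = 110880 m.
ΔN = Δφ × 110880 = 343.7 m; ΔE = Δλ × 110880 × cos(13.2210°) = -0.0030 × 110880 × 0.973495 = -323.8 m.
Distance = √(ΔE² + ΔN²) = √((-323.8)² + 343.7²) = 472.2 m.

472 m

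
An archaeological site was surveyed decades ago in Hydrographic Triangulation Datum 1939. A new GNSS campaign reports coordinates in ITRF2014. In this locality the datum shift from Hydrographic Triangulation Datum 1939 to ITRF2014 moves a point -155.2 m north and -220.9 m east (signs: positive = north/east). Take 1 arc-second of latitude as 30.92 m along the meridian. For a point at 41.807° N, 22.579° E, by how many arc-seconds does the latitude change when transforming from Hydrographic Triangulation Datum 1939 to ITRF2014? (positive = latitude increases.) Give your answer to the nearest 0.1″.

Δφ = -5.0″

1″ of latitude = 30.92 m, so Δφ = -155.2 / 30.92 = -5.019″.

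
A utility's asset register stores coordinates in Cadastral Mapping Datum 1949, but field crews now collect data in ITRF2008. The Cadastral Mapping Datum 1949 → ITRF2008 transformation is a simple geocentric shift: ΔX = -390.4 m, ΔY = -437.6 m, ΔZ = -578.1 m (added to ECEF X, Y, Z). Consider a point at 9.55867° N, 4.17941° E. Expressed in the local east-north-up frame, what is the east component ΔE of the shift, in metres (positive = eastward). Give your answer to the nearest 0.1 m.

At φ = 9.55867°, λ = 4.17941°: sin φ = 0.166057, cos φ = 0.986116, sin λ = 0.072880, cos λ = 0.997341.
ΔE = −sin λ·ΔX + cos λ·ΔY = −(0.072880)·(-390.4) + (0.997341)·(-437.6) = -407.98 m.

ΔE = -408.0 m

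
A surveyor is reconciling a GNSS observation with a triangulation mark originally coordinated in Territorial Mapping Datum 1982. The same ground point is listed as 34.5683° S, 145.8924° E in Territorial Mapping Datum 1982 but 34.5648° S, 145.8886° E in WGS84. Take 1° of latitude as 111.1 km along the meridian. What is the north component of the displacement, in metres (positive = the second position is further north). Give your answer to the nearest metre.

ΔN = 389 m

Δφ = -34.5648° − -34.5683° = +0.0035°; Δλ = 145.8886° − 145.8924° = -0.0038°.
ΔN = Δφ × 111100 = 388.9 m; ΔE = Δλ × 111100 × cos(-34.5683°) = -0.0038 × 111100 × 0.823450 = -347.6 m.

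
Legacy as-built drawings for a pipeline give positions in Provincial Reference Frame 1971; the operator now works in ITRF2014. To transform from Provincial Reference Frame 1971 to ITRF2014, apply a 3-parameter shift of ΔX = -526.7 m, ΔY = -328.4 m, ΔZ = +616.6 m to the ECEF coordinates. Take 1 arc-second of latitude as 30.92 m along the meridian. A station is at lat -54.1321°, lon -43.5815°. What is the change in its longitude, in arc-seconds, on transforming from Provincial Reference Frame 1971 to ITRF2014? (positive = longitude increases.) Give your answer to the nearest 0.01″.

Δλ = -33.17″

sin φ = -0.810370, cos φ = 0.585918, sin λ = -0.689386, cos λ = 0.724394.
East component: ΔE = −sin λ·ΔX + cos λ·ΔY = −(-0.689386)(-526.7) + (0.724394)(-328.4) = -600.99 m.
1° of latitude spans 3600 × 30.92 = 111312 m; at latitude φ, 1° of longitude spans that × cos φ = 65219.8 m, so Δλ = -600.99 / 65219.8 × 3600 = -33.173″.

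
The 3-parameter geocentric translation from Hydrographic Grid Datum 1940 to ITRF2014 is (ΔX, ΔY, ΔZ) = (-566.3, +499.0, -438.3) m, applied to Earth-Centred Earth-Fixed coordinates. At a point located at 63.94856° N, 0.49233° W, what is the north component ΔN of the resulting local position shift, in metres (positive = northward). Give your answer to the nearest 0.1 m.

At φ = 63.94856°, λ = -0.49233°: sin φ = 0.898400, cos φ = 0.439178, sin λ = -0.008593, cos λ = 0.999963.
ΔN = −sin φ cos λ·ΔX − sin φ sin λ·ΔY + cos φ·ΔZ = −(0.898400)(0.999963)(-566.3) − (0.898400)(-0.008593)(499.0) + (0.439178)(-438.3) = 320.11 m.

ΔN = 320.1 m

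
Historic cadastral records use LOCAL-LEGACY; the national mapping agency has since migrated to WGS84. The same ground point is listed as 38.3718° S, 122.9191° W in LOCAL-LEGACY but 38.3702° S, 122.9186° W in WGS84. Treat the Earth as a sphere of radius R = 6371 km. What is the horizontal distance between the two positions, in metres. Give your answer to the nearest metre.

Δφ = -38.3702° − -38.3718° = +0.0016°; Δλ = -122.9186° − -122.9191° = +0.0005°.
1° along a meridian = πR/180 = 111195 m.
ΔN = Δφ × 111195 = 177.9 m; ΔE = Δλ × 111195 × cos(-38.3718°) = +0.0005 × 111195 × 0.783999 = 43.6 m.
Distance = √(ΔE² + ΔN²) = √(43.6² + 177.9²) = 183.2 m.

183 m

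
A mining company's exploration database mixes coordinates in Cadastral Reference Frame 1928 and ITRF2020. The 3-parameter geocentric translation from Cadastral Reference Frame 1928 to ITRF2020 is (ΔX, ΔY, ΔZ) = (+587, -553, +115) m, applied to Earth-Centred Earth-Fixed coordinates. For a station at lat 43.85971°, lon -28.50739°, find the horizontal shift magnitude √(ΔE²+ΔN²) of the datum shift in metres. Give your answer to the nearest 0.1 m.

501.5 m

At φ = 43.85971°, λ = -28.50739°: sin φ = 0.692895, cos φ = 0.721039, sin λ = -0.477272, cos λ = 0.878756.
ΔE = −sin λ·ΔX + cos λ·ΔY = −(-0.477272)·(587) + (0.878756)·(-553) = -205.79 m.
ΔN = −sin φ cos λ·ΔX − sin φ sin λ·ΔY + cos φ·ΔZ = −(0.692895)(0.878756)(587) − (0.692895)(-0.477272)(-553) + (0.721039)(115) = -457.37 m.
Horizontal magnitude = √(ΔE² + ΔN²) = √((-205.79)² + (-457.37)²) = 501.54 m.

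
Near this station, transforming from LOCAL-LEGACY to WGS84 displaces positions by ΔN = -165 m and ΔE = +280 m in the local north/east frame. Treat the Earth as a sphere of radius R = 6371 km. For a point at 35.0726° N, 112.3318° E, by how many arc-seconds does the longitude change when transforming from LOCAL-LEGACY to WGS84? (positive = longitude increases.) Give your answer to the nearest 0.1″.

At latitude 35.0726°, cos φ = 0.818425.
One radian of longitude at latitude φ spans R cos φ, so Δλ = ΔE / (R cos φ) = 280.0 / (6371000 × 0.818425) = 5.3700e-05 rad = 11.076″.

Δλ = 11.1″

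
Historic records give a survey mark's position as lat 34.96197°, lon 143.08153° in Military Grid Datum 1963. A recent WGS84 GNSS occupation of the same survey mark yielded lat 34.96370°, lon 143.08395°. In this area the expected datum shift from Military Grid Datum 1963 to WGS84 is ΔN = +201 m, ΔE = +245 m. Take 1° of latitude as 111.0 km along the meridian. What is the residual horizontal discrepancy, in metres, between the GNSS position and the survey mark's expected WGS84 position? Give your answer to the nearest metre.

Observed coordinate differences: Δφ = +0.00173°, Δλ = +0.00242°.
Converting to metres (1° lat = 111000 m, cos φ = 0.819533): observed ΔN = 192.0 m, observed ΔE = 220.1 m.
Subtracting the expected shift leaves a residual of 192.0 − (201) = -9.0 m north and 220.1 − (245) = -24.9 m east.
Residual distance = √((-9.0)² + (-24.9)²) = 26.4 m.

26 m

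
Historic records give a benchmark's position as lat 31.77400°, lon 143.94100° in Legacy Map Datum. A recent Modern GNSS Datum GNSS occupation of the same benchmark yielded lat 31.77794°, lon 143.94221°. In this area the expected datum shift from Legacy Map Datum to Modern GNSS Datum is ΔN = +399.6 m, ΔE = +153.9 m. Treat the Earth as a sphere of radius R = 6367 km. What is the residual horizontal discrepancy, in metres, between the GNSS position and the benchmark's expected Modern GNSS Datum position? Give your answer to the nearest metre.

55 m

Observed coordinate differences: Δφ = +0.00394°, Δλ = +0.00121°.
Converting to metres (1° lat = 111125 m, cos φ = 0.850132): observed ΔN = 437.8 m, observed ΔE = 114.3 m.
Subtracting the expected shift leaves a residual of 437.8 − (399.6) = 38.2 m north and 114.3 − (153.9) = -39.6 m east.
Residual distance = √(38.2² + (-39.6)²) = 55.0 m.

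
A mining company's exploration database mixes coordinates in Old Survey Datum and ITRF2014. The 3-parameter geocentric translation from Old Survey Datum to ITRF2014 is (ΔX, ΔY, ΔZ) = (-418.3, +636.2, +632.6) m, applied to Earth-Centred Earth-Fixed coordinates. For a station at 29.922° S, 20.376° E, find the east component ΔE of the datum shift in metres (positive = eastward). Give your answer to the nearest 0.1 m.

ΔE = 742.0 m

The local east axis at (φ, λ) is (−sin λ, cos λ, 0), so ΔE = −sin(20.376°)·(-418.3) + cos(20.376°)·636.2 = 742.04 m.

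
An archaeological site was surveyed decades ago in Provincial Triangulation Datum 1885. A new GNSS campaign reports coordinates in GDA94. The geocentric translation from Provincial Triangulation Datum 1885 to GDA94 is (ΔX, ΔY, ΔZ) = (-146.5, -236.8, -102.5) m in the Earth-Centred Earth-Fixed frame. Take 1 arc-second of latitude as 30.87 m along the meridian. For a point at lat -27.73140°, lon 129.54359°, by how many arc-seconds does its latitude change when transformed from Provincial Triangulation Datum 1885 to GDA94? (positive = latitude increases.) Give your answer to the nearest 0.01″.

sin φ = -0.465327, cos φ = 0.885139, sin λ = 0.771140, cos λ = -0.636665.
North component: ΔN = −sin φ cos λ·ΔX − sin φ sin λ·ΔY + cos φ·ΔZ = −(-0.465327)(-0.636665)(-146.5) − (-0.465327)(0.771140)(-236.8) + (0.885139)(-102.5) = -132.30 m.
1° of latitude spans 3600 × 30.87 = 111132 m, so Δφ = -132.30 / 111132 × 3600 = -4.286″.

Δφ = -4.29″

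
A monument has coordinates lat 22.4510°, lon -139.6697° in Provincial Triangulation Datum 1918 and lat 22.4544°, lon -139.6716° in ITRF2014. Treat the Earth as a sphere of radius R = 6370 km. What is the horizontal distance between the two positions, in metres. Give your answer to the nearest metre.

Δφ = 22.4544° − 22.4510° = +0.0034°; Δλ = -139.6716° − -139.6697° = -0.0019°.
1° along a meridian = πR/180 = 111177 m.
ΔN = Δφ × 111177 = 378.0 m; ΔE = Δλ × 111177 × cos(22.4510°) = -0.0019 × 111177 × 0.924206 = -195.2 m.
Distance = √(ΔE² + ΔN²) = √((-195.2)² + 378.0²) = 425.4 m.

425 m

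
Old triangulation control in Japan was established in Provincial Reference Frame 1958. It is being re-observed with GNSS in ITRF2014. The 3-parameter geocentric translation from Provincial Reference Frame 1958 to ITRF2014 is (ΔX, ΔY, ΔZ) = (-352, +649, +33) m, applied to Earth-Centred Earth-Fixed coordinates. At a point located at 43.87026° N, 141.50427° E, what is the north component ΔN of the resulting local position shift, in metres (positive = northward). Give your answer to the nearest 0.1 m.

At φ = 43.87026°, λ = 141.50427°: sin φ = 0.693028, cos φ = 0.720911, sin λ = 0.622456, cos λ = -0.782655.
ΔN = −sin φ cos λ·ΔX − sin φ sin λ·ΔY + cos φ·ΔZ = −(0.693028)(-0.782655)(-352) − (0.693028)(0.622456)(649) + (0.720911)(33) = -447.10 m.

ΔN = -447.1 m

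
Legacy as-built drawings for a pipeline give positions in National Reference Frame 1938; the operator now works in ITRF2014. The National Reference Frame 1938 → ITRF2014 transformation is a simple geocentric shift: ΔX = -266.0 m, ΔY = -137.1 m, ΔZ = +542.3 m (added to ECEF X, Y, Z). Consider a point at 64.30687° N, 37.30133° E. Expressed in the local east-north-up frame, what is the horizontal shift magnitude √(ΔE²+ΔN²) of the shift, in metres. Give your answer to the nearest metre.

503 m

At φ = 64.30687°, λ = 37.30133°: sin φ = 0.901129, cos φ = 0.433551, sin λ = 0.606007, cos λ = 0.795459.
ΔE = −sin λ·ΔX + cos λ·ΔY = −(0.606007)·(-266.0) + (0.795459)·(-137.1) = 52.14 m.
ΔN = −sin φ cos λ·ΔX − sin φ sin λ·ΔY + cos φ·ΔZ = −(0.901129)(0.795459)(-266.0) − (0.901129)(0.606007)(-137.1) + (0.433551)(542.3) = 500.66 m.
Horizontal magnitude = √(ΔE² + ΔN²) = √(52.14² + 500.66²) = 503.36 m.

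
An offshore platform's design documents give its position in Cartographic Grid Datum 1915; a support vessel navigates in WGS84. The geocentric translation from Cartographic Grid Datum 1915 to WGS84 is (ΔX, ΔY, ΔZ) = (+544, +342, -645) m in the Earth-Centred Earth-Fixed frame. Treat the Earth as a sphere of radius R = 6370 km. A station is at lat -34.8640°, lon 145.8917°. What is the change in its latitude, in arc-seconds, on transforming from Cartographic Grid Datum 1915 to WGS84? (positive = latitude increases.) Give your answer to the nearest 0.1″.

Δφ = -21.9″

sin φ = -0.571630, cos φ = 0.820511, sin λ = 0.560759, cos λ = -0.827979.
North component: ΔN = −sin φ cos λ·ΔX − sin φ sin λ·ΔY + cos φ·ΔZ = −(-0.571630)(-0.827979)(544) − (-0.571630)(0.560759)(342) + (0.820511)(-645) = -677.08 m.
1° of latitude spans πR/180 = 111177 m, so Δφ = -677.08 / 111177 × 3600 = -21.924″.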